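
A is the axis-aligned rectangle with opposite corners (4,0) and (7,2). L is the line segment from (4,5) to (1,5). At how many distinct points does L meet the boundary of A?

The segment lies entirely outside A and never meets its boundary.

0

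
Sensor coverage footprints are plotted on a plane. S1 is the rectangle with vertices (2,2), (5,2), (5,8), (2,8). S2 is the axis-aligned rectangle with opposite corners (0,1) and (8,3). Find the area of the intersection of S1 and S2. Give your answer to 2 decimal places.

3.00

|S1∩S2|: x∈[2,5], y∈[2,3] → 3·1 = 3.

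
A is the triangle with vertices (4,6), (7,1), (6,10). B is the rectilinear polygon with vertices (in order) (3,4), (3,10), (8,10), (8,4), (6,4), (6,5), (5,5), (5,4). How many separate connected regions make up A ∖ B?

1

A ∖ B is a single connected region.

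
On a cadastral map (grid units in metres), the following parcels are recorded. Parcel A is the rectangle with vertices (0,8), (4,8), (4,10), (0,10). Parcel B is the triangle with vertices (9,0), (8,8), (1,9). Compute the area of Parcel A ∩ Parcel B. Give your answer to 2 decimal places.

1.91

The intersection is the polygon with vertices (4,8), (1.889,8), (1,9), (4,8.571).
By the shoelace formula its area is 1.91.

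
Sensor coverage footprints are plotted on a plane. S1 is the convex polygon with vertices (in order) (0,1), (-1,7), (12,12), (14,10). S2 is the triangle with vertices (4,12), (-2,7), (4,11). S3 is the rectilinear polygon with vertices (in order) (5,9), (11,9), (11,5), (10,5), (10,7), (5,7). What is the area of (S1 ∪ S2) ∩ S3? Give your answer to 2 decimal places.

The region (S1 ∪ S2) ∩ S3 is the polygon with vertices (9.333,7), (5,7), (5,9), (11,9), (11,8.071).
By the shoelace formula its area is 11.11.

11.11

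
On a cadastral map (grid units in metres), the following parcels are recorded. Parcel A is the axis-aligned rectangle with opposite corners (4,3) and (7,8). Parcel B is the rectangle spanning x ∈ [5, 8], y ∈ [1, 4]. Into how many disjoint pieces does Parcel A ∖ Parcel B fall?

Parcel A ∖ Parcel B is a single connected region.

1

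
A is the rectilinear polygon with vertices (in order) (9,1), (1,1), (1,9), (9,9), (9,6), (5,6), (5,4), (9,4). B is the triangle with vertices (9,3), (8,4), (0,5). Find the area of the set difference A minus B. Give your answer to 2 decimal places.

|A| = 56, |A∩B| = 2.8889.
|A ∖ B| = |A| − |A∩B| = 56 − 2.8889 = 53.11.

53.11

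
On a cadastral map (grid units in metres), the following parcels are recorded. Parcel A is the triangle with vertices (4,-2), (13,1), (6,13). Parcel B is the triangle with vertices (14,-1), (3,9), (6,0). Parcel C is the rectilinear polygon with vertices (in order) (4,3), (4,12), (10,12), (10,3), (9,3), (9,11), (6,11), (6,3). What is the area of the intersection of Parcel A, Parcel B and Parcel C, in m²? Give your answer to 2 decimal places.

4.02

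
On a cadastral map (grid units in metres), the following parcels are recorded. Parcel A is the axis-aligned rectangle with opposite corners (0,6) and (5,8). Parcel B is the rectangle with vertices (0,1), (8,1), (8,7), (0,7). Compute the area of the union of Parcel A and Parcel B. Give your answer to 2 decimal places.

By inclusion–exclusion:
Individual areas: |Parcel A| = 10, |Parcel B| = 48.
|Parcel A∩Parcel B|: x∈[0,5], y∈[6,7] → 5·1 = 5.
|Parcel A ∪ Parcel B| = 58 − 5 = 53.00.

53.00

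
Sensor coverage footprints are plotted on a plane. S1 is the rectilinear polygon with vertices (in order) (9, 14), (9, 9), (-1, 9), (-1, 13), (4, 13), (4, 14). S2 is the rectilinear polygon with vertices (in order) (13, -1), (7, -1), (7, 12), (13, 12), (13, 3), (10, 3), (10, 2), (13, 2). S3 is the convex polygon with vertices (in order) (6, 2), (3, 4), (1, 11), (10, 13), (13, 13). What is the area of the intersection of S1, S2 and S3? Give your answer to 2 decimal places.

The intersection is the polygon with vertices (7,9), (7,12), (9,12), (9,9).
By the shoelace formula its area is 6.00.

6.00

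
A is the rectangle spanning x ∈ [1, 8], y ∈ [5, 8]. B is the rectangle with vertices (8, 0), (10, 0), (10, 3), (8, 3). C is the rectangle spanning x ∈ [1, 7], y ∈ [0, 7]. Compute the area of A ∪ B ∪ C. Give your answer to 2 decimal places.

57.00

By inclusion–exclusion:
Individual areas: |A| = 21, |B| = 6, |C| = 42.
|A∩B| = 0 (no overlap).
|A∩C|: x∈[1,7], y∈[5,7] → 6·2 = 12.
|B∩C| = 0 (no overlap).
|A∩B∩C| = 0.
|A ∪ B ∪ C| = 69 − 12 + 0 = 57.00.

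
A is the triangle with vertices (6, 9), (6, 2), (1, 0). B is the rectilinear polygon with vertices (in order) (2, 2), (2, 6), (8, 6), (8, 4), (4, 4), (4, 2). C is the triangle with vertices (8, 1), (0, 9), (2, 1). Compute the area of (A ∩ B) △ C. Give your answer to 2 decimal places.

|A ∩ B| = 7.1111.
|(A ∩ B) ∩ C| = 3.6825.
|(A ∩ B) △ C| = 7.1111 + 24 − 7.3651 = 23.75.

23.75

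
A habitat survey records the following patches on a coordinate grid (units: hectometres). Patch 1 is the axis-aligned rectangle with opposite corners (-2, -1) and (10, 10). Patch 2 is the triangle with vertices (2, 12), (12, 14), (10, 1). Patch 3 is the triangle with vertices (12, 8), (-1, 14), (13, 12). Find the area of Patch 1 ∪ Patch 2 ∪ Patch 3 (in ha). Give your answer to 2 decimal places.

174.69

By inclusion–exclusion:
Individual areas: |Patch 1| = 132, |Patch 2| = 63, |Patch 3| = 29.
|Patch 1∩Patch 2| = 29.4545.
|Patch 1∩Patch 3| = 1.2564.
|Patch 2∩Patch 3| = 19.8535.
|Patch 1∩Patch 2∩Patch 3| = 1.2564.
|Patch 1 ∪ Patch 2 ∪ Patch 3| = 224 − 50.5645 + 1.2564 = 174.69.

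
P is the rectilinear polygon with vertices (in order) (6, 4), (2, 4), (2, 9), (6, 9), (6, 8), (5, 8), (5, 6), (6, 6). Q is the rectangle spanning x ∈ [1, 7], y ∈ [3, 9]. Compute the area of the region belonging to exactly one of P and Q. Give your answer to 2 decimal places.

|P| = 18, |Q| = 36, |P∩Q| = 18.
|P △ Q| = |P| + |Q| − 2·|P∩Q| = 18 + 36 − 36 = 18.00.

18.00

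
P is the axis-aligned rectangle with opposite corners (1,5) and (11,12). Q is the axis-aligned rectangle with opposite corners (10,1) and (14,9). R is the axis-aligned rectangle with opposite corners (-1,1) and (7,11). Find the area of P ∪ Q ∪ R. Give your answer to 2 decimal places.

By inclusion–exclusion:
Individual areas: |P| = 70, |Q| = 32, |R| = 80.
|P∩Q|: x∈[10,11], y∈[5,9] → 1·4 = 4.
|P∩R|: x∈[1,7], y∈[5,11] → 6·6 = 36.
|Q∩R| = 0 (no overlap).
|P∩Q∩R| = 0.
|P ∪ Q ∪ R| = 182 − 40 + 0 = 142.00.

142.00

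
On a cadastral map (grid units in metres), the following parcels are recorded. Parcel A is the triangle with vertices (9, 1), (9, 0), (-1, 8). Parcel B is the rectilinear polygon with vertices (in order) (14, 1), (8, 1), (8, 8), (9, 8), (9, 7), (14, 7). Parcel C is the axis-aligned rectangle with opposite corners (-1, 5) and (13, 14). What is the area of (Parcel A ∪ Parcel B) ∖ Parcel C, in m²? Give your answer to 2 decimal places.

29.85

|Parcel A ∪ Parcel B| = 41.65.
|(Parcel A ∪ Parcel B) ∩ Parcel C| = 11.8036.
|(Parcel A ∪ Parcel B) ∖ Parcel C| = 41.65 − 11.8036 = 29.85.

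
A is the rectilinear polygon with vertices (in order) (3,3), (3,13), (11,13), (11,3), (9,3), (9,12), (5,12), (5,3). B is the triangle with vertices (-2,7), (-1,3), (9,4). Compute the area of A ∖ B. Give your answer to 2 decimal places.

|A| = 44, |A∩B| = 3.7273.
|A ∖ B| = |A| − |A∩B| = 44 − 3.7273 = 40.27.

40.27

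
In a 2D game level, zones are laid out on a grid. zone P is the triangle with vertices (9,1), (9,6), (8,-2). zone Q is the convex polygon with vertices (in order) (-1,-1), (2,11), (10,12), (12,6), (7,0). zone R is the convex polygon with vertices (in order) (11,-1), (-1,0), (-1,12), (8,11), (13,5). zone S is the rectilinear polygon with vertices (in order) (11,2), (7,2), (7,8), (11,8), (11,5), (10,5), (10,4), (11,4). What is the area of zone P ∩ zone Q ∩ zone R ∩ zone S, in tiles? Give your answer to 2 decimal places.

0.93

The intersection is the polygon with vertices (8.667,2), (8.5,2), (9,6), (9,2.4).
By the shoelace formula its area is 0.93.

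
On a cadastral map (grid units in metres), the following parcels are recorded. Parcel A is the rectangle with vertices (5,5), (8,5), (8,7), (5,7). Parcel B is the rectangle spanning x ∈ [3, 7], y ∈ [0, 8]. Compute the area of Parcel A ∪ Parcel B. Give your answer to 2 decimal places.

34.00

By inclusion–exclusion:
Individual areas: |Parcel A| = 6, |Parcel B| = 32.
|Parcel A∩Parcel B|: x∈[5,7], y∈[5,7] → 2·2 = 4.
|Parcel A ∪ Parcel B| = 38 − 4 = 34.00.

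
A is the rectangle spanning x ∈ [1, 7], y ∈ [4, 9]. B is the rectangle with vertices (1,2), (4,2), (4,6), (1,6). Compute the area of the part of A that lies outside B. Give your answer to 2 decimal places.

|A∩B|: x∈[1,4], y∈[4,6] → 3·2 = 6.
|A| = 30.
|A ∖ B| = |A| − |A∩B| = 30 − 6 = 24.00.

24.00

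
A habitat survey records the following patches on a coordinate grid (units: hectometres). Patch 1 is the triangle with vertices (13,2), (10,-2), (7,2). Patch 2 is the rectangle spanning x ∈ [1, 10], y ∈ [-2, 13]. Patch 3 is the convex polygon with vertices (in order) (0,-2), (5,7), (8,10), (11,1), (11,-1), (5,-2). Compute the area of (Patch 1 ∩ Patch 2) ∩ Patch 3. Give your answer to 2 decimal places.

5.77

The region (Patch 1 ∩ Patch 2) ∩ Patch 3 is the polygon with vertices (10,2), (10,-1.167), (9.444,-1.259), (7,2).
By the shoelace formula its area is 5.77.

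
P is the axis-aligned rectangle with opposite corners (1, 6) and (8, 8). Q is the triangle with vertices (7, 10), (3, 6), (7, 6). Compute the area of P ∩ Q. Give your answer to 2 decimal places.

The intersection is the polygon with vertices (7,8), (7,6), (3,6), (5,8).
By the shoelace formula its area is 6.00.

6.00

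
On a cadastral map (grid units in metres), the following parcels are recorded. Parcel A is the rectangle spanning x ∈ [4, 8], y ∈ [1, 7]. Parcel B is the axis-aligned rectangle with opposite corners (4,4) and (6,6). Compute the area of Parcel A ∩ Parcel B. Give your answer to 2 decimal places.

|Parcel A∩Parcel B|: x∈[4,6], y∈[4,6] → 2·2 = 4.

4.00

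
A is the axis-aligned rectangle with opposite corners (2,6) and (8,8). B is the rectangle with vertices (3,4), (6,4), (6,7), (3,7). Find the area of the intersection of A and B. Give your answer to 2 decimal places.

|A∩B|: x∈[3,6], y∈[6,7] → 3·1 = 3.

3.00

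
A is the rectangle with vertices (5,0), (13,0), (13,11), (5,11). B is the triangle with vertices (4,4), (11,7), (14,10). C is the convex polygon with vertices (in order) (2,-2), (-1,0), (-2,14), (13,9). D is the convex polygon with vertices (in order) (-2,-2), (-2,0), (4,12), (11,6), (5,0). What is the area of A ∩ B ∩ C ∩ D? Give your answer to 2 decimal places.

The intersection is the polygon with vertices (5,4.429), (5,4.6), (9.49,7.294), (10.222,6.667).
By the shoelace formula its area is 2.84.

2.84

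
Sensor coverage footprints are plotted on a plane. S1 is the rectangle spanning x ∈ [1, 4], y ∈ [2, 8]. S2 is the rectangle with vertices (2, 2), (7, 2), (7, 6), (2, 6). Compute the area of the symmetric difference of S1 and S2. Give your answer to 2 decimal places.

22.00

|S1∩S2|: x∈[2,4], y∈[2,6] → 2·4 = 8.
|S1 △ S2| = |S1| + |S2| − 2·|S1∩S2| = 18 + 20 − 16 = 22.00.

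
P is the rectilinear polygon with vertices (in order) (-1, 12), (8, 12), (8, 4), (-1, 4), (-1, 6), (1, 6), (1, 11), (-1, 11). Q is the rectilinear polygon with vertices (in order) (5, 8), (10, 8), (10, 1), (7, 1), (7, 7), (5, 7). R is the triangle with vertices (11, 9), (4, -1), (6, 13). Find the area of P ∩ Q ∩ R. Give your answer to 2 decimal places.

5.61

The intersection is the polygon with vertices (7,4), (7,7), (5.143,7), (5.286,8), (8,8), (8,4.714), (7.5,4).
By the shoelace formula its area is 5.61.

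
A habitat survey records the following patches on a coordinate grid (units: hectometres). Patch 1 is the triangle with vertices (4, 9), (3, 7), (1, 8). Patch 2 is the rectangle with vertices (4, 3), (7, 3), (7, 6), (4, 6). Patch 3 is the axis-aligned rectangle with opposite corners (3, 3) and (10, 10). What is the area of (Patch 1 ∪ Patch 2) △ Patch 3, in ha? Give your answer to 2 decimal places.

40.83

|Patch 1 ∪ Patch 2| = 11.5.
|(Patch 1 ∪ Patch 2) ∩ Patch 3| = 9.8333.
|(Patch 1 ∪ Patch 2) △ Patch 3| = 11.5 + 49 − 19.6667 = 40.83.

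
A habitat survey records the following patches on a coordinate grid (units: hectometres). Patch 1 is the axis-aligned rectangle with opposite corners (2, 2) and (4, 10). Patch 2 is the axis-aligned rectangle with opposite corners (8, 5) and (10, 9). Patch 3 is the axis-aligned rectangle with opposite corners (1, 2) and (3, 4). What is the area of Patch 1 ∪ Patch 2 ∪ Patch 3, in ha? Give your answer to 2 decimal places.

By inclusion–exclusion:
Individual areas: |Patch 1| = 16, |Patch 2| = 8, |Patch 3| = 4.
|Patch 1∩Patch 2| = 0 (no overlap).
|Patch 1∩Patch 3|: x∈[2,3], y∈[2,4] → 1·2 = 2.
|Patch 2∩Patch 3| = 0 (no overlap).
|Patch 1∩Patch 2∩Patch 3| = 0.
|Patch 1 ∪ Patch 2 ∪ Patch 3| = 28 − 2 + 0 = 26.00.

26.00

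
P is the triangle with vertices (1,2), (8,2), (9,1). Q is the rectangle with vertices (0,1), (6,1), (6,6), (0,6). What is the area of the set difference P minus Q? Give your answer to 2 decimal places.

1.94

|P| = 3.5, |P∩Q| = 1.5625.
|P ∖ Q| = |P| − |P∩Q| = 3.5 − 1.5625 = 1.94.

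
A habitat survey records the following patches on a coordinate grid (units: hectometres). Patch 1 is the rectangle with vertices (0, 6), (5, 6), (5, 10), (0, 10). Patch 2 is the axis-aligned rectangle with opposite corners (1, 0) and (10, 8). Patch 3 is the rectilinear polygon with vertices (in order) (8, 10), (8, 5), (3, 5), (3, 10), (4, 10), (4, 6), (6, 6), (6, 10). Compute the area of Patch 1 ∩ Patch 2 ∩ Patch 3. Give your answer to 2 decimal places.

2.00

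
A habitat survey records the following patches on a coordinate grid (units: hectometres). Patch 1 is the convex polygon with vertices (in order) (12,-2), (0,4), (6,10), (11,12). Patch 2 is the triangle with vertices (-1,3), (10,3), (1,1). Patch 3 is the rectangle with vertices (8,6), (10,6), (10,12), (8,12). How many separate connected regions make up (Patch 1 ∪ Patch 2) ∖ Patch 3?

(Patch 1 ∪ Patch 2) ∖ Patch 3 is a single connected region.

1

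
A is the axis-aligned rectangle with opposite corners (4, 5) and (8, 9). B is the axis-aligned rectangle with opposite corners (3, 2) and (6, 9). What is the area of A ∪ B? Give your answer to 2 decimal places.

29.00

By inclusion–exclusion:
Individual areas: |A| = 16, |B| = 21.
|A∩B|: x∈[4,6], y∈[5,9] → 2·4 = 8.
|A ∪ B| = 37 − 8 = 29.00.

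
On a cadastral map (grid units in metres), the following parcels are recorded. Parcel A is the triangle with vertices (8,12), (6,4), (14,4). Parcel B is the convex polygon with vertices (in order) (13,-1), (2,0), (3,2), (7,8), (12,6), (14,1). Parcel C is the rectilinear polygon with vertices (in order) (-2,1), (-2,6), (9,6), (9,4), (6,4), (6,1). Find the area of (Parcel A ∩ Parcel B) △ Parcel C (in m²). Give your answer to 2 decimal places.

52.80

|Parcel A ∩ Parcel B| = 17.8.
|(Parcel A ∩ Parcel B) ∩ Parcel C| = 5.5.
|(Parcel A ∩ Parcel B) △ Parcel C| = 17.8 + 46 − 11 = 52.80.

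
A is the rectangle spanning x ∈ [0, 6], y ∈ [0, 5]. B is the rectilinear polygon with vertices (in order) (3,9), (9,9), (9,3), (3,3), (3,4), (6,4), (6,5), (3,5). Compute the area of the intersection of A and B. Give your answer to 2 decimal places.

3.00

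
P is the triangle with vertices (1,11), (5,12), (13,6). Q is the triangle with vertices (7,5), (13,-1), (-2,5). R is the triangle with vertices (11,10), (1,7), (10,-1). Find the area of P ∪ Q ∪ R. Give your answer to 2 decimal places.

78.06

By inclusion–exclusion:
Individual areas: |P| = 16, |Q| = 27, |R| = 53.5.
|P∩Q| = 0.
|P∩R| = 3.8467.
|Q∩R| = 14.5891.
|P∩Q∩R| = 0.
|P ∪ Q ∪ R| = 96.5 − 18.4358 + 0 = 78.06.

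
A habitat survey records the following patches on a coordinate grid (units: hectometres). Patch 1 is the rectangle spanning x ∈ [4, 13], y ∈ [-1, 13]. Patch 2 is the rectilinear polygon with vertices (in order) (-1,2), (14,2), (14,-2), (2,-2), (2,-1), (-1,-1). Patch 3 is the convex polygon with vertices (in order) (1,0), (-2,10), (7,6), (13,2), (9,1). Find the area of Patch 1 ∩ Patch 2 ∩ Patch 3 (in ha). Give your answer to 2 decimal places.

8.56

The intersection is the polygon with vertices (4,2), (13,2), (9,1), (4,0.375).
By the shoelace formula its area is 8.56.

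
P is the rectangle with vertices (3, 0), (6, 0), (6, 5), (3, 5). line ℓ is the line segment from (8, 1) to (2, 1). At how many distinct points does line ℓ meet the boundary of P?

2

The segment meets the boundary at (3,1), (6,1).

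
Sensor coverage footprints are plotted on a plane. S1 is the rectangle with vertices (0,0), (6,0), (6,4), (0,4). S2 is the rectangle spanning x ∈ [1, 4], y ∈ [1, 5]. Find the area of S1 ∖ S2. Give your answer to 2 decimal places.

15.00

|S1∩S2|: x∈[1,4], y∈[1,4] → 3·3 = 9.
|S1| = 24.
|S1 ∖ S2| = |S1| − |S1∩S2| = 24 − 9 = 15.00.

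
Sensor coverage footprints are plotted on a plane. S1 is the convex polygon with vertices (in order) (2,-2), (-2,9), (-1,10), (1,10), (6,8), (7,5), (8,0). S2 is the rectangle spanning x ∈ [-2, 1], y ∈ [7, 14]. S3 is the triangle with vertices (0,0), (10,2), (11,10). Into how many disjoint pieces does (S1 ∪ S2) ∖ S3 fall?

2

(S1 ∪ S2) ∖ S3 splits into 2 disjoint pieces (area 58.0185, area 12.7301).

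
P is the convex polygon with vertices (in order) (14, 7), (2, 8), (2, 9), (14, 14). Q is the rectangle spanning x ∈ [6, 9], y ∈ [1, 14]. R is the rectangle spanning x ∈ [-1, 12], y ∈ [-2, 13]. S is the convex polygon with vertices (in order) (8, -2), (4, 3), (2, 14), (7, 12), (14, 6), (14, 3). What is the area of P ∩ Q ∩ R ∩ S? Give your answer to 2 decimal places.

10.21

The intersection is the polygon with vertices (7.72,11.383), (9,10.286), (9,7.417), (6,7.667), (6,10.667).
By the shoelace formula its area is 10.21.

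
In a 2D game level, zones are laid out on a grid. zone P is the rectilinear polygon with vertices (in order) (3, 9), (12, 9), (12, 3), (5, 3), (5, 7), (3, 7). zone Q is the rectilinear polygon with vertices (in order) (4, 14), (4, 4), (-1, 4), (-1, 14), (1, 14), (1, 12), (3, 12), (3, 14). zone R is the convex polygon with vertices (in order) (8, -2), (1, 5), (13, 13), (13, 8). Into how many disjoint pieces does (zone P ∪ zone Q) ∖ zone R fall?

2

(zone P ∪ zone Q) ∖ zone R splits into 2 disjoint pieces (area 2.25, area 43.5).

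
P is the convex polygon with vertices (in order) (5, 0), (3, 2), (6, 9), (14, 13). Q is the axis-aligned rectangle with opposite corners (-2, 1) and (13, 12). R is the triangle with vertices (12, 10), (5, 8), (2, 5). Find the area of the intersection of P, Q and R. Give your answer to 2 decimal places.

4.82

The intersection is the polygon with vertices (5.651,8.186), (11.904,9.973), (11.882,9.941), (4.909,6.455).
By the shoelace formula its area is 4.82.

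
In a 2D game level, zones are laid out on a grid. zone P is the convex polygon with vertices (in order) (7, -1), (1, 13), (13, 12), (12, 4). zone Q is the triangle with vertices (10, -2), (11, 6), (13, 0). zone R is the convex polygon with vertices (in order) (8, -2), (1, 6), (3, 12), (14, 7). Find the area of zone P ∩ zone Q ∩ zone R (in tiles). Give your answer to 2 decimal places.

1.77

The intersection is the polygon with vertices (11,6), (11.75,3.75), (10.571,2.571).
By the shoelace formula its area is 1.77.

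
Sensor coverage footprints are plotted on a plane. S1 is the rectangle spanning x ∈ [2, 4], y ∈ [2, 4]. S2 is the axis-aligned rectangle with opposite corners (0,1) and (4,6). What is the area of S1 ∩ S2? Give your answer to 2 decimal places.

|S1∩S2|: x∈[2,4], y∈[2,4] → 2·2 = 4.

4.00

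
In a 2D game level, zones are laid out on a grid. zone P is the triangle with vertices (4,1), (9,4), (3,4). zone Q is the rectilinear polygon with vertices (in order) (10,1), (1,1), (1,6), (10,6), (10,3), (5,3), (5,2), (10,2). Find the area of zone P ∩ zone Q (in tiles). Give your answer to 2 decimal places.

The intersection is the polygon with vertices (4,1), (3,4), (9,4), (7.333,3), (5,3), (5,2), (5.667,2).
By the shoelace formula its area is 7.50.

7.50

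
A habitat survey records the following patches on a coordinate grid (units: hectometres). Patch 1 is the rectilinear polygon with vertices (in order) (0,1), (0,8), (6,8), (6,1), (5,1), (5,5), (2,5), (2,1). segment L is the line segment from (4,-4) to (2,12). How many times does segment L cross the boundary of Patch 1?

2

The segment meets the boundary at (2.5,8), (2.875,5).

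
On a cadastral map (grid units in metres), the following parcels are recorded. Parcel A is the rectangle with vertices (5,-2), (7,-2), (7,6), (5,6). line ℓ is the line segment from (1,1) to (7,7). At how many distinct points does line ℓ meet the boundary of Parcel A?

The segment meets the boundary at (6,6), (5,5).

2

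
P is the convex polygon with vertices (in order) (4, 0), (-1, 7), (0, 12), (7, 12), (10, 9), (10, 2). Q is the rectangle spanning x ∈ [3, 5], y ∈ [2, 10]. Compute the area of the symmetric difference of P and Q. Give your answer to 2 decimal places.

|P| = 101.5, |Q| = 16, |P∩Q| = 16.
|P △ Q| = |P| + |Q| − 2·|P∩Q| = 101.5 + 16 − 32 = 85.50.

85.50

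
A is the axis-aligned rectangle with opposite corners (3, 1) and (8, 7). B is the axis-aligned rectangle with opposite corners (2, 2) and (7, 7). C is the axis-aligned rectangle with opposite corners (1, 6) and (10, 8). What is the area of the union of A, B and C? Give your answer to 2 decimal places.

47.00

By inclusion–exclusion:
Individual areas: |A| = 30, |B| = 25, |C| = 18.
|A∩B|: x∈[3,7], y∈[2,7] → 4·5 = 20.
|A∩C|: x∈[3,8], y∈[6,7] → 5·1 = 5.
|B∩C|: x∈[2,7], y∈[6,7] → 5·1 = 5.
|A∩B∩C| = 4.
|A ∪ B ∪ C| = 73 − 30 + 4 = 47.00.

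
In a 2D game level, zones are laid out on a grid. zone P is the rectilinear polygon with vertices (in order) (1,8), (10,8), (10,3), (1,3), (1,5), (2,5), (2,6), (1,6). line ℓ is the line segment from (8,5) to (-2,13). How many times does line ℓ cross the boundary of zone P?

The segment meets the boundary at (4.25,8).

1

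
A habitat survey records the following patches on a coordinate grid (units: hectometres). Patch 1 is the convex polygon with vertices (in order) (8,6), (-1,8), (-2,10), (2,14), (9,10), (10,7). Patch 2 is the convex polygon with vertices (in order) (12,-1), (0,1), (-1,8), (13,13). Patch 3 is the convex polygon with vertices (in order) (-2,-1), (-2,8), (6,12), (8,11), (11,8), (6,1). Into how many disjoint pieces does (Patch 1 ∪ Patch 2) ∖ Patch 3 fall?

2

(Patch 1 ∪ Patch 2) ∖ Patch 3 splits into 2 disjoint pieces (area 18.6667, area 52.7625).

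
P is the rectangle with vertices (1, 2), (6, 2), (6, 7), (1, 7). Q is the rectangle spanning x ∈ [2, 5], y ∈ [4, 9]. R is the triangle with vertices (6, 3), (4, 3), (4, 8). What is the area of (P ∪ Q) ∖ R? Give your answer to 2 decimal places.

26.00

|P ∪ Q| = 31.
|(P ∪ Q) ∩ R| = 5.
|(P ∪ Q) ∖ R| = 31 − 5 = 26.00.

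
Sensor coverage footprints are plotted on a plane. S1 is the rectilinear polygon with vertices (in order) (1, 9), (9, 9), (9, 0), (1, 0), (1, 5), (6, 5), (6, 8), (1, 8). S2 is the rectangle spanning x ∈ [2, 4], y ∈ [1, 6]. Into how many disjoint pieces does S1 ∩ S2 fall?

1

S1 ∩ S2 is a single connected region.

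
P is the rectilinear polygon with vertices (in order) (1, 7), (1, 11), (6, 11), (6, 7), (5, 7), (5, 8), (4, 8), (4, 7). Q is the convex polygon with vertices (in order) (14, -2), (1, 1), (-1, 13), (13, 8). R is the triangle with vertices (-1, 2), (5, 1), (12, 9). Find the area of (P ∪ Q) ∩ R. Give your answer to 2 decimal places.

26.29

The region (P ∪ Q) ∩ R is the polygon with vertices (11.571,8.51), (5,1), (0.886,1.686), (0.682,2.906), (11.282,8.614).
By the shoelace formula its area is 26.29.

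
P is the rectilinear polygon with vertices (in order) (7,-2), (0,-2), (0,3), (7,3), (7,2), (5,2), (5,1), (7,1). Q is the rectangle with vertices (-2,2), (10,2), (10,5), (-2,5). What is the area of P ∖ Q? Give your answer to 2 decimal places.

26.00

|P| = 33, |P∩Q| = 7.
|P ∖ Q| = |P| − |P∩Q| = 33 − 7 = 26.00.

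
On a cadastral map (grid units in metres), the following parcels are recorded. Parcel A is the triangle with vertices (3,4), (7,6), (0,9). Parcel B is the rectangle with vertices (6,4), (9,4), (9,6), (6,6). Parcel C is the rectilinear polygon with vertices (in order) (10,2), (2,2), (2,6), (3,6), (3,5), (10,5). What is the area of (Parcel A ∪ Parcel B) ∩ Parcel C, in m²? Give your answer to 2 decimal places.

5.17

|Parcel A ∪ Parcel B| = 18.75.
|(Parcel A ∪ Parcel B) ∩ Parcel C| = 5.17.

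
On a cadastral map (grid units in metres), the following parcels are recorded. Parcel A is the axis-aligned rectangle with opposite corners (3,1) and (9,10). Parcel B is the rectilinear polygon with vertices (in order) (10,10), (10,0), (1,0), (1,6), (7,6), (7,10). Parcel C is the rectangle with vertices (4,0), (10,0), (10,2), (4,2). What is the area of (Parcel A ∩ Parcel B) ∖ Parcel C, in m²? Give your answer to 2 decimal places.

|Parcel A ∩ Parcel B| = 38.
|(Parcel A ∩ Parcel B) ∩ Parcel C| = 5.
|(Parcel A ∩ Parcel B) ∖ Parcel C| = 38 − 5 = 33.00.

33.00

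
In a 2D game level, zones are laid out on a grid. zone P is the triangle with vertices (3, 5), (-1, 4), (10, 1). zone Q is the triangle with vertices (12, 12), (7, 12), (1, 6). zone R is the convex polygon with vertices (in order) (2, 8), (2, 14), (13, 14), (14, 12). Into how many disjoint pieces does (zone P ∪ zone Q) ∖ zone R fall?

(zone P ∪ zone Q) ∖ zone R splits into 2 disjoint pieces (area 11.5, area 4.4643).

2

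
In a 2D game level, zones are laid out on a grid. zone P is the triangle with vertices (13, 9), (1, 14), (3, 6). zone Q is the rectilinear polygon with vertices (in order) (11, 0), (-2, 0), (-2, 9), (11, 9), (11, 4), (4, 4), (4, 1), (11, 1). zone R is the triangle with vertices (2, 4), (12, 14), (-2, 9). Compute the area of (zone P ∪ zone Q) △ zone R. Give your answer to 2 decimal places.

|zone P ∪ zone Q| = 123.475.
|(zone P ∪ zone Q) ∩ zone R| = 35.8794.
|(zone P ∪ zone Q) △ zone R| = 123.475 + 45 − 71.7589 = 96.72.

96.72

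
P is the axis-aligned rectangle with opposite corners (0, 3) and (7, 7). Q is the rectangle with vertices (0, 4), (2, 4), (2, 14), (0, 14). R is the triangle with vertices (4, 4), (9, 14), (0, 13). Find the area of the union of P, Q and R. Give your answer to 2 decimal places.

By inclusion–exclusion:
Individual areas: |P| = 28, |Q| = 20, |R| = 42.5.
|P∩Q|: x∈[0,2], y∈[4,7] → 2·3 = 6.
|P∩R| = 4.25.
|Q∩R| = 4.7222.
|P∩Q∩R| = 0.
|P ∪ Q ∪ R| = 90.5 − 14.9722 + 0 = 75.53.

75.53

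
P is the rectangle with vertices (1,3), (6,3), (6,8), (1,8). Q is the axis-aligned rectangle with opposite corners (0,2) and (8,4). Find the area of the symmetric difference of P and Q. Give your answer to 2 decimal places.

|P∩Q|: x∈[1,6], y∈[3,4] → 5·1 = 5.
|P △ Q| = |P| + |Q| − 2·|P∩Q| = 25 + 16 − 10 = 31.00.

31.00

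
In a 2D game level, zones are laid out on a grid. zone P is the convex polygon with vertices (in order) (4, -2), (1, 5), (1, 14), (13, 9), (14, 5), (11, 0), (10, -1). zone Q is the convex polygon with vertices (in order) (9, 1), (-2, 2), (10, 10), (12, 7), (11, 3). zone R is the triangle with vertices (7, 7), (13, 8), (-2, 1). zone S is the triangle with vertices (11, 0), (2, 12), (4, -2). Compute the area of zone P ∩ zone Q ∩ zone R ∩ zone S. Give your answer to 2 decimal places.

4.75

The intersection is the polygon with vertices (3.223,3.438), (3.087,4.391), (6.167,6.444), (7.074,5.235).
By the shoelace formula its area is 4.75.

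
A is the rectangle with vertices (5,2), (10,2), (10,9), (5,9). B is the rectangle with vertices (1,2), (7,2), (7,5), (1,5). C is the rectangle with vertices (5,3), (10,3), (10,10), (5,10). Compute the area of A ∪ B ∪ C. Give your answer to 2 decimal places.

52.00

By inclusion–exclusion:
Individual areas: |A| = 35, |B| = 18, |C| = 35.
|A∩B|: x∈[5,7], y∈[2,5] → 2·3 = 6.
|A∩C|: x∈[5,10], y∈[3,9] → 5·6 = 30.
|B∩C|: x∈[5,7], y∈[3,5] → 2·2 = 4.
|A∩B∩C| = 4.
|A ∪ B ∪ C| = 88 − 40 + 4 = 52.00.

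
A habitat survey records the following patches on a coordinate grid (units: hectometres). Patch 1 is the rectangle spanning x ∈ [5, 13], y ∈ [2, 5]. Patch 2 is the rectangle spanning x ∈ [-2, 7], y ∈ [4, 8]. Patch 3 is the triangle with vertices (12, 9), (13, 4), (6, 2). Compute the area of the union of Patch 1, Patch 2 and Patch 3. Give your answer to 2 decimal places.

By inclusion–exclusion:
Individual areas: |Patch 1| = 24, |Patch 2| = 36, |Patch 3| = 18.5.
|Patch 1∩Patch 2|: x∈[5,7], y∈[4,5] → 2·1 = 2.
|Patch 1∩Patch 3| = 10.0429.
|Patch 2∩Patch 3| = 0.
|Patch 1∩Patch 2∩Patch 3| = 0.
|Patch 1 ∪ Patch 2 ∪ Patch 3| = 78.5 − 12.0429 + 0 = 66.46.

66.46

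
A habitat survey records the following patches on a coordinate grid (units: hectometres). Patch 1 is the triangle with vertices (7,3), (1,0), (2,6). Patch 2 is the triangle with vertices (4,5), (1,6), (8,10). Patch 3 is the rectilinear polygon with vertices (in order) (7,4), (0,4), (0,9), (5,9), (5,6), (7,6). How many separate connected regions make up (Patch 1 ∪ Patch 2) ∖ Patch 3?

(Patch 1 ∪ Patch 2) ∖ Patch 3 splits into 2 disjoint pieces (area 12.8333, area 3.0536).

2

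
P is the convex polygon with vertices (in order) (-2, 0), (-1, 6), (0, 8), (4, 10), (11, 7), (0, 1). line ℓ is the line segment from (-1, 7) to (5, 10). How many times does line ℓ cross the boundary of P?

The segment meets the boundary at (4.538,9.769), (-0.333,7.333).

2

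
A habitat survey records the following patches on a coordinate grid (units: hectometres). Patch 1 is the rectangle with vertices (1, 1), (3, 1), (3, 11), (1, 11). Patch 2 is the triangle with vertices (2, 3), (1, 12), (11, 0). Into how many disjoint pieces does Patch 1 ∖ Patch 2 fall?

Patch 1 ∖ Patch 2 splits into 2 disjoint pieces (area 8.2778, area 0.8167).

2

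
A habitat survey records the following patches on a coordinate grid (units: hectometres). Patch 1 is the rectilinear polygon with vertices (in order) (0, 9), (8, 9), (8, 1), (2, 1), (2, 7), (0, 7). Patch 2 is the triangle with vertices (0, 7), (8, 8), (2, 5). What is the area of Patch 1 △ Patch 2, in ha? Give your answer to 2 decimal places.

47.00

|Patch 1| = 52, |Patch 2| = 9, |Patch 1∩Patch 2| = 7.
|Patch 1 △ Patch 2| = |Patch 1| + |Patch 2| − 2·|Patch 1∩Patch 2| = 52 + 9 − 14 = 47.00.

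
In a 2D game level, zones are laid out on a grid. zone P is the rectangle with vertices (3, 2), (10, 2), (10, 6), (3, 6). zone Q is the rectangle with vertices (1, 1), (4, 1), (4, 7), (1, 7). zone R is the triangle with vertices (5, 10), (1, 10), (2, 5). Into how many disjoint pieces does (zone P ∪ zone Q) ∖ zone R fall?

1

(zone P ∪ zone Q) ∖ zone R is a single connected region.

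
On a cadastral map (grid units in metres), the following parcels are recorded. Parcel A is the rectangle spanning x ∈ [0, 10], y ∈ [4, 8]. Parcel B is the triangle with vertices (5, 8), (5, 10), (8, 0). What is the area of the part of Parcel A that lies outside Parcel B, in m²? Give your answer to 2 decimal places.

38.20

|Parcel A| = 40, |Parcel A∩Parcel B| = 1.8.
|Parcel A ∖ Parcel B| = |Parcel A| − |Parcel A∩Parcel B| = 40 − 1.8 = 38.20.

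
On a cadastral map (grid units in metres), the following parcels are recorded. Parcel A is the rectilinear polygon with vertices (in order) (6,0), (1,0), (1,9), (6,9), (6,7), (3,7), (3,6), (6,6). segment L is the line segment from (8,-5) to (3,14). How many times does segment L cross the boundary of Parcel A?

4

The segment meets the boundary at (4.316,9), (4.842,7), (5.105,6), (6,2.6).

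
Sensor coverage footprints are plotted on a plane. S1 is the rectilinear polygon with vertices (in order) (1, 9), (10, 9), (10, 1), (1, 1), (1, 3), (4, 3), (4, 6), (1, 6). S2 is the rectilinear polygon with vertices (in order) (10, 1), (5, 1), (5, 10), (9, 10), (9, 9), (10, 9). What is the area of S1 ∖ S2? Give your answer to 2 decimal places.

|S1| = 63, |S1∩S2| = 40.
|S1 ∖ S2| = |S1| − |S1∩S2| = 63 − 40 = 23.00.

23.00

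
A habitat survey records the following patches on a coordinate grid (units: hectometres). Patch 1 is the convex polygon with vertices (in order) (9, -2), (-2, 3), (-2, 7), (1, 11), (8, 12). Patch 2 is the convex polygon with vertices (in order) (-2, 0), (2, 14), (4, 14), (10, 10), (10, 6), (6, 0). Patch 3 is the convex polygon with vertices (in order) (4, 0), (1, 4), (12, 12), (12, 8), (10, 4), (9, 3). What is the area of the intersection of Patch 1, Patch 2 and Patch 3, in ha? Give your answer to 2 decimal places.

The intersection is the polygon with vertices (8.581,3.871), (7.333,2), (4.259,0.155), (3.69,0.414), (1,4), (8.197,9.235).
By the shoelace formula its area is 37.07.

37.07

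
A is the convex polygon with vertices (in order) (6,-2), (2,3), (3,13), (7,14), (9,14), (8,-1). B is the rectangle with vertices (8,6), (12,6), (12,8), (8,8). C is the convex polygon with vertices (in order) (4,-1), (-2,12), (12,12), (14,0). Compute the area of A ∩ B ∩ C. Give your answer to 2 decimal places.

The intersection is the polygon with vertices (8,6), (8,8), (8.6,8), (8.467,6).
By the shoelace formula its area is 1.07.

1.07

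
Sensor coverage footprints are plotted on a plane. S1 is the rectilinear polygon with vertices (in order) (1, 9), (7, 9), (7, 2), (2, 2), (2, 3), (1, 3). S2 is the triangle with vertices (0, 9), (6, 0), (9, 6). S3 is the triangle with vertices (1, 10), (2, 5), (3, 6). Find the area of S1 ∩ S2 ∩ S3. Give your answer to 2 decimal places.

The intersection is the polygon with vertices (1.714,6.429), (1.286,8.571), (1.8,8.4), (3,6), (2.4,5.4).
By the shoelace formula its area is 2.31.

2.31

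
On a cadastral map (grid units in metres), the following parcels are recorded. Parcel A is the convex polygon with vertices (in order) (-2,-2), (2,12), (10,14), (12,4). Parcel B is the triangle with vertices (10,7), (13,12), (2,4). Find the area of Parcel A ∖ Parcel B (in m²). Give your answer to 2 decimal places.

|Parcel A| = 128, |Parcel A∩Parcel B| = 13.421.
|Parcel A ∖ Parcel B| = |Parcel A| − |Parcel A∩Parcel B| = 128 − 13.421 = 114.58.

114.58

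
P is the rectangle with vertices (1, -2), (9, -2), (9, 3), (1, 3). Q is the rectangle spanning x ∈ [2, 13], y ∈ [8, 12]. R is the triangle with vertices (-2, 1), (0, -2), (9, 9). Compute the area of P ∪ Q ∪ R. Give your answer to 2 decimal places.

102.38

By inclusion–exclusion:
Individual areas: |P| = 40, |Q| = 44, |R| = 24.5.
|P∩Q| = 0 (no overlap).
|P∩R| = 5.8384.
|Q∩R| = 0.2784.
|P∩Q∩R| = 0.
|P ∪ Q ∪ R| = 108.5 − 6.1168 + 0 = 102.38.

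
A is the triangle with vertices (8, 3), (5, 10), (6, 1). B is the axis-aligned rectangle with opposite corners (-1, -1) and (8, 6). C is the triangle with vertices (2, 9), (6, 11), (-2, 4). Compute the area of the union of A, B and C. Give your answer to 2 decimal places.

71.04

By inclusion–exclusion:
Individual areas: |A| = 10, |B| = 63, |C| = 6.
|A∩B| = 7.4603.
|A∩C| = 0.
|B∩C| = 0.4982.
|A∩B∩C| = 0.
|A ∪ B ∪ C| = 79 − 7.9585 + 0 = 71.04.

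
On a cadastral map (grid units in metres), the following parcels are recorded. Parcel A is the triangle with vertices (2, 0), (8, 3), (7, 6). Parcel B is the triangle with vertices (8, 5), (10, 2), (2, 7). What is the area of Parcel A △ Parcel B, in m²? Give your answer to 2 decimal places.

|Parcel A| = 10.5, |Parcel B| = 7, |Parcel A∩Parcel B| = 1.9596.
|Parcel A △ Parcel B| = |Parcel A| + |Parcel B| − 2·|Parcel A∩Parcel B| = 10.5 + 7 − 3.9191 = 13.58.

13.58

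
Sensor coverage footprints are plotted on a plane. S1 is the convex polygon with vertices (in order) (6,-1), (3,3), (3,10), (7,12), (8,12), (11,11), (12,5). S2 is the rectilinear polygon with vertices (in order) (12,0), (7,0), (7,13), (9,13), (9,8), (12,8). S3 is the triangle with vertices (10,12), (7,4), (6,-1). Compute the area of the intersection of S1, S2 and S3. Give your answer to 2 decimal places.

The intersection is the polygon with vertices (9,8.75), (7,2.25), (7,4), (9,9.333).
By the shoelace formula its area is 2.33.

2.33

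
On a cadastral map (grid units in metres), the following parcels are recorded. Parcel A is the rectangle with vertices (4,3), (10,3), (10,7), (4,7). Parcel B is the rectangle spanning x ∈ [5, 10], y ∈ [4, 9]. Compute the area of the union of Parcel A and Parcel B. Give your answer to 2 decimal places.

By inclusion–exclusion:
Individual areas: |Parcel A| = 24, |Parcel B| = 25.
|Parcel A∩Parcel B|: x∈[5,10], y∈[4,7] → 5·3 = 15.
|Parcel A ∪ Parcel B| = 49 − 15 = 34.00.

34.00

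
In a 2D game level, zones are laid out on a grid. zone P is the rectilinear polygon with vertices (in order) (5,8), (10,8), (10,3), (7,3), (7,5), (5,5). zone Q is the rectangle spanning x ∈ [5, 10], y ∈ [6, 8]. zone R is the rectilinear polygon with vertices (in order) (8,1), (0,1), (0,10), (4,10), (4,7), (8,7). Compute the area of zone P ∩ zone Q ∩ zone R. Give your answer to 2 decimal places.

3.00

The intersection is the polygon with vertices (5,6), (5,7), (8,7), (8,6).
By the shoelace formula its area is 3.00.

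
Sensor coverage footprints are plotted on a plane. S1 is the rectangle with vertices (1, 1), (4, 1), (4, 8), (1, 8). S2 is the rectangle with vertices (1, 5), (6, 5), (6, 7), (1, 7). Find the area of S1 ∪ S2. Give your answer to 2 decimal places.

25.00

By inclusion–exclusion:
Individual areas: |S1| = 21, |S2| = 10.
|S1∩S2|: x∈[1,4], y∈[5,7] → 3·2 = 6.
|S1 ∪ S2| = 31 − 6 = 25.00.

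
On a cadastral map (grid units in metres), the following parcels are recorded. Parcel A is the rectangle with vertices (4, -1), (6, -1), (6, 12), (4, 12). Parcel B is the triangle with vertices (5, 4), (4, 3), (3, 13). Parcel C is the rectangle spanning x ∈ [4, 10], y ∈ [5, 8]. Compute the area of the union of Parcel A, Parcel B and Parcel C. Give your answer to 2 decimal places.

By inclusion–exclusion:
Individual areas: |Parcel A| = 26, |Parcel B| = 5.5, |Parcel C| = 18.
|Parcel A∩Parcel B| = 2.75.
|Parcel A∩Parcel C|: x∈[4,6], y∈[5,8] → 2·3 = 6.
|Parcel B∩Parcel C| = 1.3333.
|Parcel A∩Parcel B∩Parcel C| = 1.3333.
|Parcel A ∪ Parcel B ∪ Parcel C| = 49.5 − 10.0833 + 1.3333 = 40.75.

40.75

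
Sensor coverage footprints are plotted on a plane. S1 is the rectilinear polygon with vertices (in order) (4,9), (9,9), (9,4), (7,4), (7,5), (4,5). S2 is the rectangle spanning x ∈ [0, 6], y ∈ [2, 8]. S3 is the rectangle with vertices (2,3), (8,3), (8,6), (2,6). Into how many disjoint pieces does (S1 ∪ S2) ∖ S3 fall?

1

(S1 ∪ S2) ∖ S3 is a single connected region.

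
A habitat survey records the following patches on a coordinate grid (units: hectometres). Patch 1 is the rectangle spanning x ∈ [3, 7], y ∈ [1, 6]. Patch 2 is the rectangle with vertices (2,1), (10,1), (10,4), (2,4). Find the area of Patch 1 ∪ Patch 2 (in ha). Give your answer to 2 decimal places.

32.00

By inclusion–exclusion:
Individual areas: |Patch 1| = 20, |Patch 2| = 24.
|Patch 1∩Patch 2|: x∈[3,7], y∈[1,4] → 4·3 = 12.
|Patch 1 ∪ Patch 2| = 44 − 12 = 32.00.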